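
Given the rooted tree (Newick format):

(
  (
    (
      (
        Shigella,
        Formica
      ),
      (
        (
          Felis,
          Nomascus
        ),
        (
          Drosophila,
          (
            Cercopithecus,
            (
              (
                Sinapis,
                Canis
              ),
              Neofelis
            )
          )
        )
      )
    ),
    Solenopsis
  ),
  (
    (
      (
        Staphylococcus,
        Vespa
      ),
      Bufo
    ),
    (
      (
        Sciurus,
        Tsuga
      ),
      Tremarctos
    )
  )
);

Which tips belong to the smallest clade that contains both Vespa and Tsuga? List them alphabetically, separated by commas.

Bufo, Sciurus, Staphylococcus, Tremarctos, Tsuga, Vespa

Tracing Vespa: it sits inside (Staphylococcus,Vespa).
Tracing Tsuga: it sits inside (Sciurus,Tsuga).
The smallest clade enclosing both is (((Staphylococcus,Vespa),Bufo),((Sciurus,Tsuga),Tremarctos)); the answer is its 6 terminal taxa in alphabetical order.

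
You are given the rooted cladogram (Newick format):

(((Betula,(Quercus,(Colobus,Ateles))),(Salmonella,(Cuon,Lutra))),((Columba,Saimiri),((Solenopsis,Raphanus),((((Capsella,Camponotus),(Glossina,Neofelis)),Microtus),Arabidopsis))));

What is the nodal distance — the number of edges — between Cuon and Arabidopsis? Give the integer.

The MRCA of Cuon and Arabidopsis is the root of the tree.
From Cuon up to that node: 4 branches. From Arabidopsis up to the same node: 4 branches. Total: 4 + 4 = 8.

8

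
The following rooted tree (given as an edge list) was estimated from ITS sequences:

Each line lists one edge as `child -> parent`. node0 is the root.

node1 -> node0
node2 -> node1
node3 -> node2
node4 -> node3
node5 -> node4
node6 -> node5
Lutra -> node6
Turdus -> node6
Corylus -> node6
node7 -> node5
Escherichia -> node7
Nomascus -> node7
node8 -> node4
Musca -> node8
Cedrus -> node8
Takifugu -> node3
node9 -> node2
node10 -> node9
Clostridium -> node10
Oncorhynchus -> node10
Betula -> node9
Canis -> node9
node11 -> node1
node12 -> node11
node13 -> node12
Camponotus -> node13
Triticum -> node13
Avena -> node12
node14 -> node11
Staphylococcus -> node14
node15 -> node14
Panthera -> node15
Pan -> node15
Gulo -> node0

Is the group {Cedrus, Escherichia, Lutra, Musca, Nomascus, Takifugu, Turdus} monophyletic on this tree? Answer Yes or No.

No

The MRCA of the listed taxa subtends ((((Lutra,Turdus,Corylus),(Escherichia,Nomascus)),(Musca,Cedrus)),Takifugu).
That clade also contains Corylus, which is not in the proposed group, so the group is not monophyletic.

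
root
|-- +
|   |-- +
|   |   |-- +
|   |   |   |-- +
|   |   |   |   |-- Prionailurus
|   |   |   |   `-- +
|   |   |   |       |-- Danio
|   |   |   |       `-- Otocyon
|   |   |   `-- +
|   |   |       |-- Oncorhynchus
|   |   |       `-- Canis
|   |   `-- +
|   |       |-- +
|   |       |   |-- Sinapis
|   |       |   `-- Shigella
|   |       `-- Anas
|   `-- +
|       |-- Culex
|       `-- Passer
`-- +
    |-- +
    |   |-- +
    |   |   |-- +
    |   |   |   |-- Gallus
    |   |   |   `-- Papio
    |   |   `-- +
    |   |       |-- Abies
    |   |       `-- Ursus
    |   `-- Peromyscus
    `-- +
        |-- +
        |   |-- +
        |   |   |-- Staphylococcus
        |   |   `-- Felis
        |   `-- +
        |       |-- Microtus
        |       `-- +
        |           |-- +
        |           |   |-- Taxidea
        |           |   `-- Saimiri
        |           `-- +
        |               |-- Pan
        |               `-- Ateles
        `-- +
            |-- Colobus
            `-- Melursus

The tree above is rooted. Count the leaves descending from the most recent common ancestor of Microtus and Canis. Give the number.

24

The MRCA of Microtus and Canis is the root, so the clade is the entire tree.
That clade contains 24 terminal taxa: Abies, Anas, Ateles, Canis, Colobus, Culex, Danio, Felis, Gallus, Melursus, Microtus, Oncorhynchus, Otocyon, Pan, Papio, Passer, Peromyscus, Prionailurus, Saimiri, Shigella, Sinapis, Staphylococcus, Taxidea, Ursus.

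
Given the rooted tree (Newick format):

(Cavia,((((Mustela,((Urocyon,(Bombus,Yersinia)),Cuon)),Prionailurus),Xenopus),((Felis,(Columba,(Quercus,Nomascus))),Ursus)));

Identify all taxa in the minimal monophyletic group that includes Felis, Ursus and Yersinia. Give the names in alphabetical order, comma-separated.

Tracing Felis: it sits inside (Felis,(Columba,(Quercus,Nomascus))).
Tracing Ursus: it sits inside ((Felis,(Columba,(Quercus,Nomascus))),Ursus).
Tracing Yersinia: it sits inside (Bombus,Yersinia).
The smallest clade enclosing all 3 is ((((Mustela,((Urocyon,(Bombus,Yersinia)),Cuon)),Prionailurus),Xenopus),((Felis,(Columba,(Quercus,Nomascus))),Ursus)); the answer is its 12 terminal taxa in alphabetical order.

Bombus, Columba, Cuon, Felis, Mustela, Nomascus, Prionailurus, Quercus, Urocyon, Ursus, Xenopus, Yersinia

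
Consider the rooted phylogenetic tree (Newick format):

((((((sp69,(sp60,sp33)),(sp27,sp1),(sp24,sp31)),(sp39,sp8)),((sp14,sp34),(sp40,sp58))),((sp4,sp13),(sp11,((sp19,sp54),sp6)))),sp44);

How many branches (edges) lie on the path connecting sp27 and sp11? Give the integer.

8

The MRCA of sp27 and sp11 is the node subtending (((((sp69,(sp60,sp33)),(sp27,sp1),(sp24,sp31)),(sp39,sp8)),((sp14,sp34),(sp40,sp58))),((sp4,sp13),(sp11,((sp19,sp54),sp6)))).
From sp27 up to that node: 5 branches. From sp11 up to the same node: 3 branches. Total: 5 + 3 = 8.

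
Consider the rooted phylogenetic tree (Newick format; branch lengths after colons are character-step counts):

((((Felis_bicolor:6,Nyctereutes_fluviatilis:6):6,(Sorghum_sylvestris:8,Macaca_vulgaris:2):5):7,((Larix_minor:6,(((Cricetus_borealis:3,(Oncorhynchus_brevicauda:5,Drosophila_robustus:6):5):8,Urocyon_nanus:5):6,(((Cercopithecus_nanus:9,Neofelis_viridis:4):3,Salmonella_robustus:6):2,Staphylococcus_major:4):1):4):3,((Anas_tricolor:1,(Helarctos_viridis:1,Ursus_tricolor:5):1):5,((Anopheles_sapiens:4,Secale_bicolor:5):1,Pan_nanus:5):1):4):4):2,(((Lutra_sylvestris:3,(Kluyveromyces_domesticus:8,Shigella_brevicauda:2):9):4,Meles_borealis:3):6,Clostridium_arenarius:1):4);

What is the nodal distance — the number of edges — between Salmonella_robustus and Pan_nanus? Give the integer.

The MRCA of Salmonella_robustus and Pan_nanus is the node subtending ((Larix_minor,(((Cricetus_borealis,(Oncorhynchus_brevicauda,Drosophila_robustus)),Urocyon_nanus),(((Cercopithecus_nanus,Neofelis_viridis),Salmonella_robustus),Staphylococcus_major))),((Anas_tricolor,(Helarctos_viridis,Ursus_tricolor)),((Anopheles_sapiens,Secale_bicolor),Pan_nanus))).
From Salmonella_robustus up to that node: 5 branches. From Pan_nanus up to the same node: 3 branches. Total: 5 + 3 = 8.

8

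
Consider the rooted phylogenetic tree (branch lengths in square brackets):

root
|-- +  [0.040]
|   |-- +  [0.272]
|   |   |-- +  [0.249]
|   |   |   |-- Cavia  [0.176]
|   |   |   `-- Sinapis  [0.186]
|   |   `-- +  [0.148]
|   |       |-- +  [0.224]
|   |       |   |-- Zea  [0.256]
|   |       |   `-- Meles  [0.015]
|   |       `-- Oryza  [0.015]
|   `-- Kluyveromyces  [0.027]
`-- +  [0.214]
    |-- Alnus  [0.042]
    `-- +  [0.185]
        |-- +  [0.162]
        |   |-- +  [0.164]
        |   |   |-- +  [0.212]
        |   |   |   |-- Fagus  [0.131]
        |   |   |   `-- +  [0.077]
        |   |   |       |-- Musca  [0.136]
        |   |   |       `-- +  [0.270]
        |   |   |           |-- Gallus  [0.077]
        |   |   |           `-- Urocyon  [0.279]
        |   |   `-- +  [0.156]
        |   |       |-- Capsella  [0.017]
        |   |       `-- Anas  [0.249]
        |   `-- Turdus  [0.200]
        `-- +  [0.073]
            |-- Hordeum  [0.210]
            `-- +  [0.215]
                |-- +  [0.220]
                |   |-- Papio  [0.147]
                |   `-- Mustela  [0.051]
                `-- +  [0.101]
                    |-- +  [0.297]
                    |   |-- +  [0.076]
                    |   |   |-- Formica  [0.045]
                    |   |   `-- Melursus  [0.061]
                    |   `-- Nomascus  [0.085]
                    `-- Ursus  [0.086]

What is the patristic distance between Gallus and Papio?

1.617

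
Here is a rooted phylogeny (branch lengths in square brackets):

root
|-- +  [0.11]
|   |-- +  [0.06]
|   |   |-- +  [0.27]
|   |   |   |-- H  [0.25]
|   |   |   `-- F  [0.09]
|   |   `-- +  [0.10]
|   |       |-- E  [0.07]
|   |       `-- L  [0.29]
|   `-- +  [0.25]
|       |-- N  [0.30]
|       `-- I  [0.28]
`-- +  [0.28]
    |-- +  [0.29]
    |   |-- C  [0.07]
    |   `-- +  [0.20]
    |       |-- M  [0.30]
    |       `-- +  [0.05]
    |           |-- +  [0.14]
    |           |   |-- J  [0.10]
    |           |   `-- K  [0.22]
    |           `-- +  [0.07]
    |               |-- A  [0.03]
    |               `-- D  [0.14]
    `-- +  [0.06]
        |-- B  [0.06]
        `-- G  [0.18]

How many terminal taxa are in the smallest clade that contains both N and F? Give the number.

6

The MRCA of N and F is the node subtending (((H,F),(E,L)),(N,I)).
That clade contains 6 terminal taxa: E, F, H, I, L, N.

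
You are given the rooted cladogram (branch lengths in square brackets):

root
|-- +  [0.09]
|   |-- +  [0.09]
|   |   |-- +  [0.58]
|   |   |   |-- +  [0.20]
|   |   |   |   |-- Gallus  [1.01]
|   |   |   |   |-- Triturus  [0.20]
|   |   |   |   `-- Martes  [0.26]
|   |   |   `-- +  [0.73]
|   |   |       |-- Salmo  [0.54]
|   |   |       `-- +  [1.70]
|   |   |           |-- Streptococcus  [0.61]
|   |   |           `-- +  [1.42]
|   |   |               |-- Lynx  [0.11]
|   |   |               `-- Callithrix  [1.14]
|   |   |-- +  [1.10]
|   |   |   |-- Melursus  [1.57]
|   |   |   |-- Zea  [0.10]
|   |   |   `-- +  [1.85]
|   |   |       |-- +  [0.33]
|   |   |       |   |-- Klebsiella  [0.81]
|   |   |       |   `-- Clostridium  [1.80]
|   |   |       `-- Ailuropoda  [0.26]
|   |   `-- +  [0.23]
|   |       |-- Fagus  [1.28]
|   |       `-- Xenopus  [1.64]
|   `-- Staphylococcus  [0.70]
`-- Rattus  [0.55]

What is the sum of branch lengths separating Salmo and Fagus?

The path runs Salmo → … → MRCA → … → Fagus; the MRCA is the node subtending (((Gallus,Triturus,Martes),(Salmo,(Streptococcus,(Lynx,Callithrix)))),(Melursus,Zea,((Klebsiella,Clostridium),Ailuropoda)),(Fagus,Xenopus)).
Branch lengths along that path: 0.54 + 0.73 + 0.58 + 0.23 + 1.28 = 3.36.

3.36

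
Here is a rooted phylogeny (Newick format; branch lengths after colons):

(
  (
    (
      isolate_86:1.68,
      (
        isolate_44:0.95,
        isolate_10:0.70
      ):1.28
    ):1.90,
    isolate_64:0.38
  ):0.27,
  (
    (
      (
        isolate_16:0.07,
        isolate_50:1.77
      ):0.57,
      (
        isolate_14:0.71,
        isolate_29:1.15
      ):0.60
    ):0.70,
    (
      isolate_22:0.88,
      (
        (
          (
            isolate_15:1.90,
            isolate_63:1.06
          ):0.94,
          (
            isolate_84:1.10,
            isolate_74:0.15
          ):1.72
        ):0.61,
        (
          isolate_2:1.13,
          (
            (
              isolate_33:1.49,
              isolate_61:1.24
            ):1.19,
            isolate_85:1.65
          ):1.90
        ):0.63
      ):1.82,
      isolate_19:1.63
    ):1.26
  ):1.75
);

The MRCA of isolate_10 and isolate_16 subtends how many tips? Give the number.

18

The MRCA of isolate_10 and isolate_16 is the root, so the clade is the entire tree.
That clade contains 18 terminal taxa: isolate_10, isolate_14, isolate_15, isolate_16, isolate_19, isolate_2, isolate_22, isolate_29, isolate_33, isolate_44, isolate_50, isolate_61, isolate_63, isolate_64, isolate_74, isolate_84, isolate_85, isolate_86.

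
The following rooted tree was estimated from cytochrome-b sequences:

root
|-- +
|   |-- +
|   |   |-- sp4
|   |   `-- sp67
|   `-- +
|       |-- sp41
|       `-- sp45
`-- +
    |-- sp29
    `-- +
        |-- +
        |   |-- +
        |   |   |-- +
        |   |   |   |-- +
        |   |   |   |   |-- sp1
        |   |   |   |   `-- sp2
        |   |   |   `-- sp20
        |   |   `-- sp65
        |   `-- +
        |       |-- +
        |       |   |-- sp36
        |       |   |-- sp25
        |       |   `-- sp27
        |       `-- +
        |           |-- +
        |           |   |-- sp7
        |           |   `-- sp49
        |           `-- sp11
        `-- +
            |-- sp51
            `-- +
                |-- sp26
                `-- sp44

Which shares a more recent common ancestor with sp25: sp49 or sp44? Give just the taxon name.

The MRCA of sp25 and sp49 subtends ((sp36,sp25,sp27),((sp7,sp49),sp11)) (6 taxa).
The MRCA of sp25 and sp44 subtends (((((sp1,sp2),sp20),sp65),((sp36,sp25,sp27),((sp7,sp49),sp11))),(sp51,(sp26,sp44))) (13 taxa).
The first is nested inside the second, so sp25 shares a more recent common ancestor with sp49.

sp49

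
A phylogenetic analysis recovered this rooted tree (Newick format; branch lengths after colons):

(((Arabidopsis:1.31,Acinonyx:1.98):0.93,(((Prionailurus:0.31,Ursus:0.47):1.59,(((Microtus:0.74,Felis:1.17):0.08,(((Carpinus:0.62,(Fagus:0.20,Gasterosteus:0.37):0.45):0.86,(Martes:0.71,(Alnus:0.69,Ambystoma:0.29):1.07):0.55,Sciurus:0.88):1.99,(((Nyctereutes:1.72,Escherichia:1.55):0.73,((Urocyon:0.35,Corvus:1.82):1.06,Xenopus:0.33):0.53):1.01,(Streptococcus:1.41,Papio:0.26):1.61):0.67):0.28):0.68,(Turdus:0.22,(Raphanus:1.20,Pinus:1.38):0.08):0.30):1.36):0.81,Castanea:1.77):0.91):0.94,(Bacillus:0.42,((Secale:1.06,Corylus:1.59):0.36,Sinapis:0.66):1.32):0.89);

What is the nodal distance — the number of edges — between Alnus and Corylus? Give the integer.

The MRCA of Alnus and Corylus is the root of the tree.
From Alnus up to that node: 10 branches. From Corylus up to the same node: 4 branches. Total: 10 + 4 = 14.

14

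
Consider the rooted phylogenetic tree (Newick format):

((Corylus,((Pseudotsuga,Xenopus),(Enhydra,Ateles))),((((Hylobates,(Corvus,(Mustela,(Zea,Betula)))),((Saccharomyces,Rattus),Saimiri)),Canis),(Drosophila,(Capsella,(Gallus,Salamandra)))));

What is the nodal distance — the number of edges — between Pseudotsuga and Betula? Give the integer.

The MRCA of Pseudotsuga and Betula is the root of the tree.
From Pseudotsuga up to that node: 4 branches. From Betula up to the same node: 8 branches. Total: 4 + 8 = 12.

12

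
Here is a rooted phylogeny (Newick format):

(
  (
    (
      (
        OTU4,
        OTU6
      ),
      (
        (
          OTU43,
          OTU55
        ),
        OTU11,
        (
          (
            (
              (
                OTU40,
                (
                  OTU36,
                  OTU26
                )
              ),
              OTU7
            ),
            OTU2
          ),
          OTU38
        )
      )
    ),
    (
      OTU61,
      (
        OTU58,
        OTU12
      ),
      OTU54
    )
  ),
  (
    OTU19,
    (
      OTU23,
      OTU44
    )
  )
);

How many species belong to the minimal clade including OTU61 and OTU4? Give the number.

15

The MRCA of OTU61 and OTU4 is the node subtending (((OTU4,OTU6),((OTU43,OTU55),OTU11,((((OTU40,(OTU36,OTU26)),OTU7),OTU2),OTU38))),(OTU61,(OTU58,OTU12),OTU54)).
That clade contains 15 terminal taxa: OTU11, OTU12, OTU2, OTU26, OTU36, OTU38, OTU4, OTU40, OTU43, OTU54, OTU55, OTU58, OTU6, OTU61, OTU7.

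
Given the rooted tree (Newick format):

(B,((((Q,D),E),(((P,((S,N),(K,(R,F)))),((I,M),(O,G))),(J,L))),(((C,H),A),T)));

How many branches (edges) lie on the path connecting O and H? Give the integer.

The MRCA of O and H is the node subtending ((((Q,D),E),(((P,((S,N),(K,(R,F)))),((I,M),(O,G))),(J,L))),(((C,H),A),T)).
From O up to that node: 6 branches. From H up to the same node: 4 branches. Total: 6 + 4 = 10.

10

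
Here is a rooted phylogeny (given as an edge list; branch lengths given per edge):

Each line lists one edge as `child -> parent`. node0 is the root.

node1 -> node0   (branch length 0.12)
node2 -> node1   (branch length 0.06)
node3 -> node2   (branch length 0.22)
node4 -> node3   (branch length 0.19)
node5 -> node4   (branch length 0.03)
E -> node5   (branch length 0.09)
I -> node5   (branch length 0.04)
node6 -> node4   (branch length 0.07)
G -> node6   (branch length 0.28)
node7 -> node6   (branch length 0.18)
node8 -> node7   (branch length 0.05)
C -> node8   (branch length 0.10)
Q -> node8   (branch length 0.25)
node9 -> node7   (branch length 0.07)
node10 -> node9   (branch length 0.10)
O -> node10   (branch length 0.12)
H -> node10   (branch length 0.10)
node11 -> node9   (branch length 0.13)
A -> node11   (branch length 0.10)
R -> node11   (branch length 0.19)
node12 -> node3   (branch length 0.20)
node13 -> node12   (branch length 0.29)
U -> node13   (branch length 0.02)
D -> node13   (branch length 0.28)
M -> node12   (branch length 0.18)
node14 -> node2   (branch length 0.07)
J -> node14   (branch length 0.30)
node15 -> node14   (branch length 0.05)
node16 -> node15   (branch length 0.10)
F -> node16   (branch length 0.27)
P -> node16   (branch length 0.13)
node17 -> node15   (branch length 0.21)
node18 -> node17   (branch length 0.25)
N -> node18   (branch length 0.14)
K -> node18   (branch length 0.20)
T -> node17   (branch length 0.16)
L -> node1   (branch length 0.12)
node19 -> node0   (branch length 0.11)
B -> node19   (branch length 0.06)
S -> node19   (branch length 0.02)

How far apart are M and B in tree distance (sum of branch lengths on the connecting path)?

The path runs M → … → MRCA → … → B; the MRCA is the root of the tree.
Branch lengths along that path: 0.18 + 0.20 + 0.22 + 0.06 + 0.12 + 0.11 + 0.06 = 0.95.

0.95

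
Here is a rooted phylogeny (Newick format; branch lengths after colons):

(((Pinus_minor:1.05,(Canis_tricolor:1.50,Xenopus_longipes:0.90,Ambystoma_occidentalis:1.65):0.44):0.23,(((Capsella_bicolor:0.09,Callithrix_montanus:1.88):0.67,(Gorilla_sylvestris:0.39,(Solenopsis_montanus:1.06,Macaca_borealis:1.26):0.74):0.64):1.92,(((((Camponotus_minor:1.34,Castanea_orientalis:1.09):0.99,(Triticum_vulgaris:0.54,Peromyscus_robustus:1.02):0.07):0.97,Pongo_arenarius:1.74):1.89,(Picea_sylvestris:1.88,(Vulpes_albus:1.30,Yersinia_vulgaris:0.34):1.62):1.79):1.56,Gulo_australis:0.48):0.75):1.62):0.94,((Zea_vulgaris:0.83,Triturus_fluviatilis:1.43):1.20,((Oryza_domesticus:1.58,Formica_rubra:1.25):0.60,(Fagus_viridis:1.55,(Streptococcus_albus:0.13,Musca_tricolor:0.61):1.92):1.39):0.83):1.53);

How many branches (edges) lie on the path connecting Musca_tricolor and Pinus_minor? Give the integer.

8

The MRCA of Musca_tricolor and Pinus_minor is the root of the tree.
From Musca_tricolor up to that node: 5 branches. From Pinus_minor up to the same node: 3 branches. Total: 5 + 3 = 8.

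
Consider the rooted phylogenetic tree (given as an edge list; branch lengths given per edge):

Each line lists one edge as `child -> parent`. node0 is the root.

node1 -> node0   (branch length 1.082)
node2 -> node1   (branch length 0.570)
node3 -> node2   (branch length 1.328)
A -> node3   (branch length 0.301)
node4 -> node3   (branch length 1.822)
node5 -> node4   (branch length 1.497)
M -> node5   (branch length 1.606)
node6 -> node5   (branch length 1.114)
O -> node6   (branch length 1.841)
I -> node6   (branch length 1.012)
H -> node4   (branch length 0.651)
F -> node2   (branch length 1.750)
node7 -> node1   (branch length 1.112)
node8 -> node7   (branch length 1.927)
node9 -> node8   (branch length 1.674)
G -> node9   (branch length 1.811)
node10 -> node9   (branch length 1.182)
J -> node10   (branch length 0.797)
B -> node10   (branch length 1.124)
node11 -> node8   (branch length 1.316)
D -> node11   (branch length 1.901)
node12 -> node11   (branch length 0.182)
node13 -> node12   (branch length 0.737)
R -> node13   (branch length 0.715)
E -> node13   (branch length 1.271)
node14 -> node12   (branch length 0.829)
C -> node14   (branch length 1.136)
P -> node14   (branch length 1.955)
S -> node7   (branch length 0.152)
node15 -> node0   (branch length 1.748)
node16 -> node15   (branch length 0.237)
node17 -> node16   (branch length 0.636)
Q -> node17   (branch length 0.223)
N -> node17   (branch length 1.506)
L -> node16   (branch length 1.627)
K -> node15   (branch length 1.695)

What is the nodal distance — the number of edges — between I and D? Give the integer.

10

The MRCA of I and D is the node subtending (((A,((M,(O,I)),H)),F),(((G,(J,B)),(D,((R,E),(C,P)))),S)).
From I up to that node: 6 branches. From D up to the same node: 4 branches. Total: 6 + 4 = 10.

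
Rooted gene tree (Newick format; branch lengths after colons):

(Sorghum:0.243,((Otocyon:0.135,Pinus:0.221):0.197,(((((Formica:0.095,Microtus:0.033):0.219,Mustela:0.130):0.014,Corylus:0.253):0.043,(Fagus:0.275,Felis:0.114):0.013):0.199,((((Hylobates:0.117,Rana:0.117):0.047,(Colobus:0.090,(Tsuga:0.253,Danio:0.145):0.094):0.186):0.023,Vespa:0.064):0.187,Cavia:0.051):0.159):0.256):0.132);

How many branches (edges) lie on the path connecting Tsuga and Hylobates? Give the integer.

5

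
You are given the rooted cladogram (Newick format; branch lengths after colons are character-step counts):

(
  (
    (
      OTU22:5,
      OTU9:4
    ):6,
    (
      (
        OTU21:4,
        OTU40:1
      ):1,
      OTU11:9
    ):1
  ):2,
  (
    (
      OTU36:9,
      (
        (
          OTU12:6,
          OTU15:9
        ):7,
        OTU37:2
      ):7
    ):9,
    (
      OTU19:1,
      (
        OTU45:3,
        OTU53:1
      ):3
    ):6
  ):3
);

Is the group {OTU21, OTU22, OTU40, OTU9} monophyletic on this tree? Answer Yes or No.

The MRCA of the listed taxa subtends ((OTU22,OTU9),((OTU21,OTU40),OTU11)).
That clade also contains OTU11, which is not in the proposed group, so the group is not monophyletic.

No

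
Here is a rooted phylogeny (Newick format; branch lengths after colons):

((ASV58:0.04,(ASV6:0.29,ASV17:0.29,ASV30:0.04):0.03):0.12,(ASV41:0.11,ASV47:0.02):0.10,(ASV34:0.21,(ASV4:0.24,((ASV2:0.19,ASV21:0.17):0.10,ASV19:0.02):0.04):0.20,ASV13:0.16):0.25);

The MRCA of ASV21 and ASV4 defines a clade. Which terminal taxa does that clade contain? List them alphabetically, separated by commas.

ASV19, ASV2, ASV21, ASV4

Tracing ASV21: it sits inside (ASV2,ASV21).
Tracing ASV4: it sits inside (ASV4,((ASV2,ASV21),ASV19)).
The smallest clade enclosing both is (ASV4,((ASV2,ASV21),ASV19)); the answer is its 4 terminal taxa in alphabetical order.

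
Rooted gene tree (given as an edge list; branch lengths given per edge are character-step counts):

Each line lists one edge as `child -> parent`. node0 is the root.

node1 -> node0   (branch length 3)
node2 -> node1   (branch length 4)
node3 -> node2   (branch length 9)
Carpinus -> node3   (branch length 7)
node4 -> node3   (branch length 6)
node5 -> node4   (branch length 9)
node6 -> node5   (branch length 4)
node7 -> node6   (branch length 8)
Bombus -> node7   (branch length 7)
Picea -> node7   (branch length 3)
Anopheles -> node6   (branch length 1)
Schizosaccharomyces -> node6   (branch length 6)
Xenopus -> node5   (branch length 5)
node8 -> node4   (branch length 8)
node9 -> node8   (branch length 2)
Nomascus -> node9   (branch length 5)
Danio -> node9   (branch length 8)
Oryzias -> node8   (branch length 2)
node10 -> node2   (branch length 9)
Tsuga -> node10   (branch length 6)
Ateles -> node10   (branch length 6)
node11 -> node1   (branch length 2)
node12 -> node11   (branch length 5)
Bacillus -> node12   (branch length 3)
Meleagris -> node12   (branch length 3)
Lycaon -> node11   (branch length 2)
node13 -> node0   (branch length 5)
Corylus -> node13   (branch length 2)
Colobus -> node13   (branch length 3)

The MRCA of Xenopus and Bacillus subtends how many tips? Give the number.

14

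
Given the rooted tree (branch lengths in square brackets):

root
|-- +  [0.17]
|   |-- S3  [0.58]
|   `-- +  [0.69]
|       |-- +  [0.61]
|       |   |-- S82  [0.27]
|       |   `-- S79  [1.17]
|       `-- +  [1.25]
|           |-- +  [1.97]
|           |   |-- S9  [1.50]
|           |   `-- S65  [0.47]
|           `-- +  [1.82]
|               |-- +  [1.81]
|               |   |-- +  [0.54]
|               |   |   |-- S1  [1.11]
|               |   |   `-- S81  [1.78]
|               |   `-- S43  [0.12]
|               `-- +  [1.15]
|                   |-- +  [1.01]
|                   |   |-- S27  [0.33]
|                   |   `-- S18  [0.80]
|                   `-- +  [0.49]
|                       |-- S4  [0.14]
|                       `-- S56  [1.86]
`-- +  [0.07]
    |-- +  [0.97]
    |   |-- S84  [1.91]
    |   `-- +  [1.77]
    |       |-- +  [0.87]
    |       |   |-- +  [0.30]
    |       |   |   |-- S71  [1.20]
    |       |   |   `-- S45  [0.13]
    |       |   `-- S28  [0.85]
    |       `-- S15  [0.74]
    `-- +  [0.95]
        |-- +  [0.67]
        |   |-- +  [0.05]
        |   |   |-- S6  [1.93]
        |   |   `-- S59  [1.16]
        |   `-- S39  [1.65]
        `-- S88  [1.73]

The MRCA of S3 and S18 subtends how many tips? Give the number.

12

The MRCA of S3 and S18 is the node subtending (S3,((S82,S79),((S9,S65),(((S1,S81),S43),((S27,S18),(S4,S56)))))).
That clade contains 12 terminal taxa: S1, S18, S27, S3, S4, S43, S56, S65, S79, S81, S82, S9.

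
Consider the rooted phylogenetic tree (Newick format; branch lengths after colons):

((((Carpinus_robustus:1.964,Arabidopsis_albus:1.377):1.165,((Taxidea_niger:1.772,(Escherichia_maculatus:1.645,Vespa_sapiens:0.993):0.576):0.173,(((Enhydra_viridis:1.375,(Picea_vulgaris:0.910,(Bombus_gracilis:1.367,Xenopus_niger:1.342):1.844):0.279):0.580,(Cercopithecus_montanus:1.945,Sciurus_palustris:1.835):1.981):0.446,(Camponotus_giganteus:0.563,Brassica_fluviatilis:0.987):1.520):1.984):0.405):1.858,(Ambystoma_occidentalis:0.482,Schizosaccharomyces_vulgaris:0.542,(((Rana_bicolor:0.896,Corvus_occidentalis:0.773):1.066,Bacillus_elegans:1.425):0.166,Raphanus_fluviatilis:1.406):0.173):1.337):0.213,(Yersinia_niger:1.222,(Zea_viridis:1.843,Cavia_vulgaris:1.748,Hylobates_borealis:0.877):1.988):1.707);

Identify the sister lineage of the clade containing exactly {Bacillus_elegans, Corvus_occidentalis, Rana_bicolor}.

Raphanus_fluviatilis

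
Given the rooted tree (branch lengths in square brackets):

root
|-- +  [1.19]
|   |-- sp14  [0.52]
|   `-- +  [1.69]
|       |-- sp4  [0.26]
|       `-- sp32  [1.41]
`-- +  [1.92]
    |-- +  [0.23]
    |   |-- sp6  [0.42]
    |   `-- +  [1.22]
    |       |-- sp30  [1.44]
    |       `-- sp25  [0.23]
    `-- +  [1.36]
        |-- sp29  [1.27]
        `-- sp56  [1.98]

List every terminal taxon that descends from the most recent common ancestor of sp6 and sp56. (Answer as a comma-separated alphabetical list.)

sp25, sp29, sp30, sp56, sp6

Tracing sp6: it sits inside (sp6,(sp30,sp25)).
Tracing sp56: it sits inside (sp29,sp56).
The smallest clade enclosing both is ((sp6,(sp30,sp25)),(sp29,sp56)); the answer is its 5 terminal taxa in alphabetical order.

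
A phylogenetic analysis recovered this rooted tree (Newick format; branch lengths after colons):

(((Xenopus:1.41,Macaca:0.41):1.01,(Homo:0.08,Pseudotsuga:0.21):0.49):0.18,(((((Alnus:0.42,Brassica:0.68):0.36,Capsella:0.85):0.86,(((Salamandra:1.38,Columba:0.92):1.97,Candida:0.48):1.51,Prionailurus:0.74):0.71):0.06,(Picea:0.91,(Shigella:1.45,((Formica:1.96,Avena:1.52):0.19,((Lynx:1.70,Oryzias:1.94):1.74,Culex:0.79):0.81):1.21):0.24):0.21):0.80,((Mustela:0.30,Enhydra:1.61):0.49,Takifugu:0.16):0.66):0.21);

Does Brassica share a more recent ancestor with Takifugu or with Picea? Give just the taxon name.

Picea

The MRCA of Brassica and Picea subtends ((((Alnus,Brassica),Capsella),(((Salamandra,Columba),Candida),Prionailurus)),(Picea,(Shigella,((Formica,Avena),((Lynx,Oryzias),Culex))))) (14 taxa).
The MRCA of Brassica and Takifugu subtends (((((Alnus,Brassica),Capsella),(((Salamandra,Columba),Candida),Prionailurus)),(Picea,(Shigella,((Formica,Avena),((Lynx,Oryzias),Culex))))),((Mustela,Enhydra),Takifugu)) (17 taxa).
The first is nested inside the second, so Brassica shares a more recent common ancestor with Picea.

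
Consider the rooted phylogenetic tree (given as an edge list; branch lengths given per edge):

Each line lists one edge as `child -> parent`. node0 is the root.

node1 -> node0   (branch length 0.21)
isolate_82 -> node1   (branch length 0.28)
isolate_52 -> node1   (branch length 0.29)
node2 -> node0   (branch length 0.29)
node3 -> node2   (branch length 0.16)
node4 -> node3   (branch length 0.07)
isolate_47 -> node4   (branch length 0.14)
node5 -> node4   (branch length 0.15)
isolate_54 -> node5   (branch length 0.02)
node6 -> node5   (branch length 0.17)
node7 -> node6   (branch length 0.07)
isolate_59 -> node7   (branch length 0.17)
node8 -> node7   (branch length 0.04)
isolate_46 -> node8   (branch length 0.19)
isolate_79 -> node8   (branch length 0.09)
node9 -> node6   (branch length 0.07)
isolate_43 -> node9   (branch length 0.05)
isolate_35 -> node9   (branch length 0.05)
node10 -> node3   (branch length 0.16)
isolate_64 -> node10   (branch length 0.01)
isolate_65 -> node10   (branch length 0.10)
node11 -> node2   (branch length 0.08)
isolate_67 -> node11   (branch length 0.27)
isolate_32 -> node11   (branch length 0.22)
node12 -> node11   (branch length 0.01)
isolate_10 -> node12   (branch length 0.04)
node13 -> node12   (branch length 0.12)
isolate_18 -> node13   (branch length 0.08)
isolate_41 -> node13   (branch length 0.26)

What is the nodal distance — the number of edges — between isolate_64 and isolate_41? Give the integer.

The MRCA of isolate_64 and isolate_41 is the node subtending (((isolate_47,(isolate_54,((isolate_59,(isolate_46,isolate_79)),(isolate_43,isolate_35)))),(isolate_64,isolate_65)),(isolate_67,isolate_32,(isolate_10,(isolate_18,isolate_41)))).
From isolate_64 up to that node: 3 branches. From isolate_41 up to the same node: 4 branches. Total: 3 + 4 = 7.

7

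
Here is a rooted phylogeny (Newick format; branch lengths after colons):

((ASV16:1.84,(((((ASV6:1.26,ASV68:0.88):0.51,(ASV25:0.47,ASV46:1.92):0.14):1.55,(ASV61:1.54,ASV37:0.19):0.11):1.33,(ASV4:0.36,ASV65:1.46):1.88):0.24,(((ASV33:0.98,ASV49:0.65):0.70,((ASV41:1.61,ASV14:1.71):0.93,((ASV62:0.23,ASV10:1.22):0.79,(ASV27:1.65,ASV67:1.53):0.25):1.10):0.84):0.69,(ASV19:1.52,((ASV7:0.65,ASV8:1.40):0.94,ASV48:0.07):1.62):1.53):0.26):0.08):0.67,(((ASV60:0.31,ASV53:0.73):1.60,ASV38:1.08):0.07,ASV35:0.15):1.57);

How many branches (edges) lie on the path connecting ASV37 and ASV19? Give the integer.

The MRCA of ASV37 and ASV19 is the node subtending (((((ASV6,ASV68),(ASV25,ASV46)),(ASV61,ASV37)),(ASV4,ASV65)),(((ASV33,ASV49),((ASV41,ASV14),((ASV62,ASV10),(ASV27,ASV67)))),(ASV19,((ASV7,ASV8),ASV48)))).
From ASV37 up to that node: 4 branches. From ASV19 up to the same node: 3 branches. Total: 4 + 3 = 7.

7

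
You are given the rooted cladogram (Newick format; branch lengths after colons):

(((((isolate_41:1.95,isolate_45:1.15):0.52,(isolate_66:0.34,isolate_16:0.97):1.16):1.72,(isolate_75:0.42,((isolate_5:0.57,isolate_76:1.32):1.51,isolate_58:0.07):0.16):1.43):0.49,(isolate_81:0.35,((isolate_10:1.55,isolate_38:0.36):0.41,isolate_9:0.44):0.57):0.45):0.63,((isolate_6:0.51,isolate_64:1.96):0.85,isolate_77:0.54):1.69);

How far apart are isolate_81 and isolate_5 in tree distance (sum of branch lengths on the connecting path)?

4.96

The path runs isolate_81 → … → MRCA → … → isolate_5; the MRCA is the node subtending ((((isolate_41,isolate_45),(isolate_66,isolate_16)),(isolate_75,((isolate_5,isolate_76),isolate_58))),(isolate_81,((isolate_10,isolate_38),isolate_9))).
Branch lengths along that path: 0.35 + 0.45 + 0.49 + 1.43 + 0.16 + 1.51 + 0.57 = 4.96.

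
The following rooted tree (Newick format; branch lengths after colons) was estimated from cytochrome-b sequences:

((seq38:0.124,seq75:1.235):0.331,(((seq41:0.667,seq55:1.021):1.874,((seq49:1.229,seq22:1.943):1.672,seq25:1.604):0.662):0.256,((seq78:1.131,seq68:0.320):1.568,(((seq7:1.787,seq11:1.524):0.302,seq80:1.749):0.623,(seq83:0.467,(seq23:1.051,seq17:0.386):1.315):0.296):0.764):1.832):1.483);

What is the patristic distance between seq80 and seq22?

9.501

The path runs seq80 → … → MRCA → … → seq22; the MRCA is the node subtending (((seq41,seq55),((seq49,seq22),seq25)),((seq78,seq68),(((seq7,seq11),seq80),(seq83,(seq23,seq17))))).
Branch lengths along that path: 1.749 + 0.623 + 0.764 + 1.832 + 0.256 + 0.662 + 1.672 + 1.943 = 9.501.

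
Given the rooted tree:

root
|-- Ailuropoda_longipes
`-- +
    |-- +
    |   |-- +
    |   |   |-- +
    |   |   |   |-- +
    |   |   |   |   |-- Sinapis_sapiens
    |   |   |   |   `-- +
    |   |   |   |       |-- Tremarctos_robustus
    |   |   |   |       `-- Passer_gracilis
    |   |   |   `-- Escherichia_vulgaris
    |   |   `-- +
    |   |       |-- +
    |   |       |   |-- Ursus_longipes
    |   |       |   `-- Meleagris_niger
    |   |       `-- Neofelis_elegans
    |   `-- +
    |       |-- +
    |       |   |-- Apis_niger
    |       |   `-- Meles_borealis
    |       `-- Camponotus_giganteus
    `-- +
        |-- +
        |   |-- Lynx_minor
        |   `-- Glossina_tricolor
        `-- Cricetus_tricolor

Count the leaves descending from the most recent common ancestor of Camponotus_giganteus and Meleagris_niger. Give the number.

The MRCA of Camponotus_giganteus and Meleagris_niger is the node subtending ((((Sinapis_sapiens,(Tremarctos_robustus,Passer_gracilis)),Escherichia_vulgaris),((Ursus_longipes,Meleagris_niger),Neofelis_elegans)),((Apis_niger,Meles_borealis),Camponotus_giganteus)).
That clade contains 10 terminal taxa: Apis_niger, Camponotus_giganteus, Escherichia_vulgaris, Meleagris_niger, Meles_borealis, Neofelis_elegans, Passer_gracilis, Sinapis_sapiens, Tremarctos_robustus, Ursus_longipes.

10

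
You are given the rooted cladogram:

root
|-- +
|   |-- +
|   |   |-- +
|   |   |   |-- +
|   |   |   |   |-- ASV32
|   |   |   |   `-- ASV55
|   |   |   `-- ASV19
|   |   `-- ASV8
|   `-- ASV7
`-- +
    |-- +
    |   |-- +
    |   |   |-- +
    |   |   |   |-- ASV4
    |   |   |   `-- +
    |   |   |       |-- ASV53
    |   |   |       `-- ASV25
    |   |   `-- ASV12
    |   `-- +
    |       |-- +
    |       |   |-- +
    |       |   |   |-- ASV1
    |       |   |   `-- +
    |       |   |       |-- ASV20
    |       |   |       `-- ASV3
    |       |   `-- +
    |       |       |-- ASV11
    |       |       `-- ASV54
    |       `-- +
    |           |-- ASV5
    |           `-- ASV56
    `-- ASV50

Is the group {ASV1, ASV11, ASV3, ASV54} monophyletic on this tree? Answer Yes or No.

The MRCA of the listed taxa subtends ((ASV1,(ASV20,ASV3)),(ASV11,ASV54)).
That clade also contains ASV20, which is not in the proposed group, so the group is not monophyletic.

No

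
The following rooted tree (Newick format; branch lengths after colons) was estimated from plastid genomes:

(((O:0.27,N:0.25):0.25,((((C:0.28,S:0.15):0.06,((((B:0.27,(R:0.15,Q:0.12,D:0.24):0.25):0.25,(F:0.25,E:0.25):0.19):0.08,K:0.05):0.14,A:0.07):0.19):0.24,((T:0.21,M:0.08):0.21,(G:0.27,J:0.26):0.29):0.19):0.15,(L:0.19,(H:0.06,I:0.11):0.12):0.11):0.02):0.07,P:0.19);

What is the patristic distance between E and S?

The path runs E → … → MRCA → … → S; the MRCA is the node subtending ((C,S),((((B,(R,Q,D)),(F,E)),K),A)).
Branch lengths along that path: 0.25 + 0.19 + 0.08 + 0.14 + 0.19 + 0.06 + 0.15 = 1.06.

1.06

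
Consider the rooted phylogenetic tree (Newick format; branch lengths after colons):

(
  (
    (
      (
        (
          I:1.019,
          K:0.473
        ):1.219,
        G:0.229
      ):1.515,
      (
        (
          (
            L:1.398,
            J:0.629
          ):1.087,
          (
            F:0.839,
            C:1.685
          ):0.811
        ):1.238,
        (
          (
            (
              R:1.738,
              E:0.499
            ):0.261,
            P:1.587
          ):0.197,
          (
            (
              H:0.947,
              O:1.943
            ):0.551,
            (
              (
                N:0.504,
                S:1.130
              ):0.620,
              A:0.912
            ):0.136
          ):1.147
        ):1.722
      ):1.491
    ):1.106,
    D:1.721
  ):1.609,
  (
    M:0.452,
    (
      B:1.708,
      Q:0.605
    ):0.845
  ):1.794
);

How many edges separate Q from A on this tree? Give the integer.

10

The MRCA of Q and A is the root of the tree.
From Q up to that node: 3 branches. From A up to the same node: 7 branches. Total: 3 + 7 = 10.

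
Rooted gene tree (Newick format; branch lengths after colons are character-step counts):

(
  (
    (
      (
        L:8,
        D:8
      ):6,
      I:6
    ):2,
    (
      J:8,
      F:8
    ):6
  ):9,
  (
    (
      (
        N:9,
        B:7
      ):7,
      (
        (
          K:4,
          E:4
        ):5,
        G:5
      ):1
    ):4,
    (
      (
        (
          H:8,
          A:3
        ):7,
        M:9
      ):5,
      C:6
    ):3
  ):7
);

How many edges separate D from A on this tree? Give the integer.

9

The MRCA of D and A is the root of the tree.
From D up to that node: 4 branches. From A up to the same node: 5 branches. Total: 4 + 5 = 9.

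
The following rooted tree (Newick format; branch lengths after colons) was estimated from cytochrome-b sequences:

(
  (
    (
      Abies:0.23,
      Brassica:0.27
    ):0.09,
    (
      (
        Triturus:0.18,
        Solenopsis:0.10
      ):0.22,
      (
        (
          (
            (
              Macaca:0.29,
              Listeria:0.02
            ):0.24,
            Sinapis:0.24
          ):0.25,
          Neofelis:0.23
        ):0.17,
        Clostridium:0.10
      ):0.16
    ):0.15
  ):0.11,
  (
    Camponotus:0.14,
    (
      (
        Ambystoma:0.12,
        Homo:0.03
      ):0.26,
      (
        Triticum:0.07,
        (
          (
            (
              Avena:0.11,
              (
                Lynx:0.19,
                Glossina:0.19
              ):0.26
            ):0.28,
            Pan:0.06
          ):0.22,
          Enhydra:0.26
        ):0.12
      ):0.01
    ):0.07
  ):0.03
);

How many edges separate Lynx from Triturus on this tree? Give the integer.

The MRCA of Lynx and Triturus is the root of the tree.
From Lynx up to that node: 8 branches. From Triturus up to the same node: 4 branches. Total: 8 + 4 = 12.

12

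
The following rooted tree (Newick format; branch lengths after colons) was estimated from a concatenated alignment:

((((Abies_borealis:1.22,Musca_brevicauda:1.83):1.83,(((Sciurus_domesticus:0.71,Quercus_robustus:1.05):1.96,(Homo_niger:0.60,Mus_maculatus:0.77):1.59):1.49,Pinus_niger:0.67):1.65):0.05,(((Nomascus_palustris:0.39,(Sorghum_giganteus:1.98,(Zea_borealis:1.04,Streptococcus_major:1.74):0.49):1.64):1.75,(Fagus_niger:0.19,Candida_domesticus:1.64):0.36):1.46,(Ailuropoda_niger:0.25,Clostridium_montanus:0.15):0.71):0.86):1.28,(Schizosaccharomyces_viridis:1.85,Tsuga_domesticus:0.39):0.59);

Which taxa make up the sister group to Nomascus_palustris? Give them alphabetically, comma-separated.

Sorghum_giganteus, Streptococcus_major, Zea_borealis

Nomascus_palustris attaches to the tree at the node subtending (Nomascus_palustris,(Sorghum_giganteus,(Zea_borealis,Streptococcus_major))).
The other lineage descending from that same node — the sister group — is (Sorghum_giganteus,(Zea_borealis,Streptococcus_major)); its 3 tips in alphabetical order are the answer.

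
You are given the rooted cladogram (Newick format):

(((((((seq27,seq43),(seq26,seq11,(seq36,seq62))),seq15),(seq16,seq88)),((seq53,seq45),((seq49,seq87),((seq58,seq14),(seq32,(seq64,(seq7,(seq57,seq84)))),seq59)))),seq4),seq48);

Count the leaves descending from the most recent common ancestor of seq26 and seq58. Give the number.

21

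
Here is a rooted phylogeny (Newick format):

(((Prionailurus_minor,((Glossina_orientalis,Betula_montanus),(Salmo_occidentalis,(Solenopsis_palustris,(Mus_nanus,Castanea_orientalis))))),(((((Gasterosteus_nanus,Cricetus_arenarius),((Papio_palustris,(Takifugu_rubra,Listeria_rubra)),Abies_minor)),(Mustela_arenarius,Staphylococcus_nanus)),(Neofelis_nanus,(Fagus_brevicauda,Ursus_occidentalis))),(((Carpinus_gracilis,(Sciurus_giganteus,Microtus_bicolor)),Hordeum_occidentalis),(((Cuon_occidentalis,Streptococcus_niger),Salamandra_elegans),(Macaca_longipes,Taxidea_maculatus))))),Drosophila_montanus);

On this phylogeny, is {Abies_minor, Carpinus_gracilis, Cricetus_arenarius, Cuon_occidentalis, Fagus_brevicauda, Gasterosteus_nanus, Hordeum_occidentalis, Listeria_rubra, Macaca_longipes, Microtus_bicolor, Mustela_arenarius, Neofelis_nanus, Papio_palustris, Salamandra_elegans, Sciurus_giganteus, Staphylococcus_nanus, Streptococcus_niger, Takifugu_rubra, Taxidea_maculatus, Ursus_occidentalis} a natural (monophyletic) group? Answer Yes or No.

The most recent common ancestor of these taxa subtends (((((Gasterosteus_nanus,Cricetus_arenarius),((Papio_palustris,(Takifugu_rubra,Listeria_rubra)),Abies_minor)),(Mustela_arenarius,Staphylococcus_nanus)),(Neofelis_nanus,(Fagus_brevicauda,Ursus_occidentalis))),(((Carpinus_gracilis,(Sciurus_giganteus,Microtus_bicolor)),Hordeum_occidentalis),(((Cuon_occidentalis,Streptococcus_niger),Salamandra_elegans),(Macaca_longipes,Taxidea_maculatus)))).
That clade has exactly 20 tips — every listed taxon and nothing else — so the group is monophyletic.

Yes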